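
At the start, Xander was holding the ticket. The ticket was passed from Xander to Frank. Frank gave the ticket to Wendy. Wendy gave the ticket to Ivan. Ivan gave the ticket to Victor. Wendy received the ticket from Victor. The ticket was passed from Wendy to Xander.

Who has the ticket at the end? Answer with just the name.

Tracking the ticket through each event:
Start: Xander has the ticket.
After event 1: Frank has the ticket.
After event 2: Wendy has the ticket.
After event 3: Ivan has the ticket.
After event 4: Victor has the ticket.
After event 5: Wendy has the ticket.
After event 6: Xander has the ticket.

Answer: Xander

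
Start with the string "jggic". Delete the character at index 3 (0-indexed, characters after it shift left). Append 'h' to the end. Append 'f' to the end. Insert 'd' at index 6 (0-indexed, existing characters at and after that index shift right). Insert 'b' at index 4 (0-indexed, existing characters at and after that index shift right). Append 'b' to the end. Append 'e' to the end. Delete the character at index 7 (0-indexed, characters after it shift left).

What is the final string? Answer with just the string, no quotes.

Answer: jggcbhfbe

Derivation:
Applying each edit step by step:
Start: "jggic"
Op 1 (delete idx 3 = 'i'): "jggic" -> "jggc"
Op 2 (append 'h'): "jggc" -> "jggch"
Op 3 (append 'f'): "jggch" -> "jggchf"
Op 4 (insert 'd' at idx 6): "jggchf" -> "jggchfd"
Op 5 (insert 'b' at idx 4): "jggchfd" -> "jggcbhfd"
Op 6 (append 'b'): "jggcbhfd" -> "jggcbhfdb"
Op 7 (append 'e'): "jggcbhfdb" -> "jggcbhfdbe"
Op 8 (delete idx 7 = 'd'): "jggcbhfdbe" -> "jggcbhfbe"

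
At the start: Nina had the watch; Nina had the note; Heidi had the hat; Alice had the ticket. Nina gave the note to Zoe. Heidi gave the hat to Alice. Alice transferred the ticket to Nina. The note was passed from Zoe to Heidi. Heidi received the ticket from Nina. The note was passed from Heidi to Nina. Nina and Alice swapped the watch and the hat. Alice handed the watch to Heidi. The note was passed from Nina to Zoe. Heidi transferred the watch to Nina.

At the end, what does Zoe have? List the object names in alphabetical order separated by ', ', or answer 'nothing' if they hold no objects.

Tracking all object holders:
Start: watch:Nina, note:Nina, hat:Heidi, ticket:Alice
Event 1 (give note: Nina -> Zoe). State: watch:Nina, note:Zoe, hat:Heidi, ticket:Alice
Event 2 (give hat: Heidi -> Alice). State: watch:Nina, note:Zoe, hat:Alice, ticket:Alice
Event 3 (give ticket: Alice -> Nina). State: watch:Nina, note:Zoe, hat:Alice, ticket:Nina
Event 4 (give note: Zoe -> Heidi). State: watch:Nina, note:Heidi, hat:Alice, ticket:Nina
Event 5 (give ticket: Nina -> Heidi). State: watch:Nina, note:Heidi, hat:Alice, ticket:Heidi
Event 6 (give note: Heidi -> Nina). State: watch:Nina, note:Nina, hat:Alice, ticket:Heidi
Event 7 (swap watch<->hat: now watch:Alice, hat:Nina). State: watch:Alice, note:Nina, hat:Nina, ticket:Heidi
Event 8 (give watch: Alice -> Heidi). State: watch:Heidi, note:Nina, hat:Nina, ticket:Heidi
Event 9 (give note: Nina -> Zoe). State: watch:Heidi, note:Zoe, hat:Nina, ticket:Heidi
Event 10 (give watch: Heidi -> Nina). State: watch:Nina, note:Zoe, hat:Nina, ticket:Heidi

Final state: watch:Nina, note:Zoe, hat:Nina, ticket:Heidi
Zoe holds: note.

Answer: note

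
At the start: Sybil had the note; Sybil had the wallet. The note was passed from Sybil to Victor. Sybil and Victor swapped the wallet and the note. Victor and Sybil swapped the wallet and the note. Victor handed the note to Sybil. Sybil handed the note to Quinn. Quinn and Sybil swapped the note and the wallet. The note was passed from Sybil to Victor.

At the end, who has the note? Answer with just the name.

Tracking all object holders:
Start: note:Sybil, wallet:Sybil
Event 1 (give note: Sybil -> Victor). State: note:Victor, wallet:Sybil
Event 2 (swap wallet<->note: now wallet:Victor, note:Sybil). State: note:Sybil, wallet:Victor
Event 3 (swap wallet<->note: now wallet:Sybil, note:Victor). State: note:Victor, wallet:Sybil
Event 4 (give note: Victor -> Sybil). State: note:Sybil, wallet:Sybil
Event 5 (give note: Sybil -> Quinn). State: note:Quinn, wallet:Sybil
Event 6 (swap note<->wallet: now note:Sybil, wallet:Quinn). State: note:Sybil, wallet:Quinn
Event 7 (give note: Sybil -> Victor). State: note:Victor, wallet:Quinn

Final state: note:Victor, wallet:Quinn
The note is held by Victor.

Answer: Victor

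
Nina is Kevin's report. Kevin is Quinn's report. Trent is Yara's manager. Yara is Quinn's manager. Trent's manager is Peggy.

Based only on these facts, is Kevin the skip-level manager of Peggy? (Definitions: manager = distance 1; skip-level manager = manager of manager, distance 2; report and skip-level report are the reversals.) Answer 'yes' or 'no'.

Answer: no

Derivation:
Reconstructing the manager chain from the given facts:
  Peggy -> Trent -> Yara -> Quinn -> Kevin -> Nina
(each arrow means 'manager of the next')
Positions in the chain (0 = top):
  position of Peggy: 0
  position of Trent: 1
  position of Yara: 2
  position of Quinn: 3
  position of Kevin: 4
  position of Nina: 5

Kevin is at position 4, Peggy is at position 0; signed distance (j - i) = -4.
'skip-level manager' requires j - i = 2. Actual distance is -4, so the relation does NOT hold.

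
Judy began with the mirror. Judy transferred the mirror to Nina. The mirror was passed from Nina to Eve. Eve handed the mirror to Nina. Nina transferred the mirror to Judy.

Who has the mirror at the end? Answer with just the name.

Tracking the mirror through each event:
Start: Judy has the mirror.
After event 1: Nina has the mirror.
After event 2: Eve has the mirror.
After event 3: Nina has the mirror.
After event 4: Judy has the mirror.

Answer: Judy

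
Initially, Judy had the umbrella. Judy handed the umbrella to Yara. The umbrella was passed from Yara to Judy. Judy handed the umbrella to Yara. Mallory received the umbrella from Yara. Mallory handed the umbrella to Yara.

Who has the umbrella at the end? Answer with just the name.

Tracking the umbrella through each event:
Start: Judy has the umbrella.
After event 1: Yara has the umbrella.
After event 2: Judy has the umbrella.
After event 3: Yara has the umbrella.
After event 4: Mallory has the umbrella.
After event 5: Yara has the umbrella.

Answer: Yara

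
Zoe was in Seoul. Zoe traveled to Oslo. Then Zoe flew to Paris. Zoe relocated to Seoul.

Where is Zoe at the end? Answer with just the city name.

Tracking Zoe's location:
Start: Zoe is in Seoul.
After move 1: Seoul -> Oslo. Zoe is in Oslo.
After move 2: Oslo -> Paris. Zoe is in Paris.
After move 3: Paris -> Seoul. Zoe is in Seoul.

Answer: Seoul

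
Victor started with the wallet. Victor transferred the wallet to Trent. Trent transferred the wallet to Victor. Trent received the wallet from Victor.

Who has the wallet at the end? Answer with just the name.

Answer: Trent

Derivation:
Tracking the wallet through each event:
Start: Victor has the wallet.
After event 1: Trent has the wallet.
After event 2: Victor has the wallet.
After event 3: Trent has the wallet.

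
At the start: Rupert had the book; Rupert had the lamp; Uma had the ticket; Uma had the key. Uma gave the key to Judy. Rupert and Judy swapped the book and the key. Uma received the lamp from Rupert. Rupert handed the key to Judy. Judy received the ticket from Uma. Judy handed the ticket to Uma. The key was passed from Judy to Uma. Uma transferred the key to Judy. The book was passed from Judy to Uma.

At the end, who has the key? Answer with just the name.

Tracking all object holders:
Start: book:Rupert, lamp:Rupert, ticket:Uma, key:Uma
Event 1 (give key: Uma -> Judy). State: book:Rupert, lamp:Rupert, ticket:Uma, key:Judy
Event 2 (swap book<->key: now book:Judy, key:Rupert). State: book:Judy, lamp:Rupert, ticket:Uma, key:Rupert
Event 3 (give lamp: Rupert -> Uma). State: book:Judy, lamp:Uma, ticket:Uma, key:Rupert
Event 4 (give key: Rupert -> Judy). State: book:Judy, lamp:Uma, ticket:Uma, key:Judy
Event 5 (give ticket: Uma -> Judy). State: book:Judy, lamp:Uma, ticket:Judy, key:Judy
Event 6 (give ticket: Judy -> Uma). State: book:Judy, lamp:Uma, ticket:Uma, key:Judy
Event 7 (give key: Judy -> Uma). State: book:Judy, lamp:Uma, ticket:Uma, key:Uma
Event 8 (give key: Uma -> Judy). State: book:Judy, lamp:Uma, ticket:Uma, key:Judy
Event 9 (give book: Judy -> Uma). State: book:Uma, lamp:Uma, ticket:Uma, key:Judy

Final state: book:Uma, lamp:Uma, ticket:Uma, key:Judy
The key is held by Judy.

Answer: Judy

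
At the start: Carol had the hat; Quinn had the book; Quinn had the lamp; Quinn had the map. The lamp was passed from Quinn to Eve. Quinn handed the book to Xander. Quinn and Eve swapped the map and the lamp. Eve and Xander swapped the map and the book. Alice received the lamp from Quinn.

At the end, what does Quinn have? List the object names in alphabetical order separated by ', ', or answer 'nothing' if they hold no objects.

Answer: nothing

Derivation:
Tracking all object holders:
Start: hat:Carol, book:Quinn, lamp:Quinn, map:Quinn
Event 1 (give lamp: Quinn -> Eve). State: hat:Carol, book:Quinn, lamp:Eve, map:Quinn
Event 2 (give book: Quinn -> Xander). State: hat:Carol, book:Xander, lamp:Eve, map:Quinn
Event 3 (swap map<->lamp: now map:Eve, lamp:Quinn). State: hat:Carol, book:Xander, lamp:Quinn, map:Eve
Event 4 (swap map<->book: now map:Xander, book:Eve). State: hat:Carol, book:Eve, lamp:Quinn, map:Xander
Event 5 (give lamp: Quinn -> Alice). State: hat:Carol, book:Eve, lamp:Alice, map:Xander

Final state: hat:Carol, book:Eve, lamp:Alice, map:Xander
Quinn holds: (nothing).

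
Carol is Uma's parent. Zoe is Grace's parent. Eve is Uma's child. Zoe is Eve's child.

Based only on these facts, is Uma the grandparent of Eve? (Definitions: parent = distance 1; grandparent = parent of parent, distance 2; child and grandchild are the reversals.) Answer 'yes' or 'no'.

Reconstructing the parent chain from the given facts:
  Carol -> Uma -> Eve -> Zoe -> Grace
(each arrow means 'parent of the next')
Positions in the chain (0 = top):
  position of Carol: 0
  position of Uma: 1
  position of Eve: 2
  position of Zoe: 3
  position of Grace: 4

Uma is at position 1, Eve is at position 2; signed distance (j - i) = 1.
'grandparent' requires j - i = 2. Actual distance is 1, so the relation does NOT hold.

Answer: no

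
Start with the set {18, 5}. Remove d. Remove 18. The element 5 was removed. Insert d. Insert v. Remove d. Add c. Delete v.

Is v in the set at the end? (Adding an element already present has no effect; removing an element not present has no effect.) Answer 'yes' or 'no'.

Answer: no

Derivation:
Tracking the set through each operation:
Start: {18, 5}
Event 1 (remove d): not present, no change. Set: {18, 5}
Event 2 (remove 18): removed. Set: {5}
Event 3 (remove 5): removed. Set: {}
Event 4 (add d): added. Set: {d}
Event 5 (add v): added. Set: {d, v}
Event 6 (remove d): removed. Set: {v}
Event 7 (add c): added. Set: {c, v}
Event 8 (remove v): removed. Set: {c}

Final set: {c} (size 1)
v is NOT in the final set.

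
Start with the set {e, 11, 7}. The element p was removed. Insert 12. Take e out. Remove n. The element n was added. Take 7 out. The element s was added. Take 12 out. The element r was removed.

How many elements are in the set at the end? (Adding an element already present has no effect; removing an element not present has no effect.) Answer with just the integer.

Tracking the set through each operation:
Start: {11, 7, e}
Event 1 (remove p): not present, no change. Set: {11, 7, e}
Event 2 (add 12): added. Set: {11, 12, 7, e}
Event 3 (remove e): removed. Set: {11, 12, 7}
Event 4 (remove n): not present, no change. Set: {11, 12, 7}
Event 5 (add n): added. Set: {11, 12, 7, n}
Event 6 (remove 7): removed. Set: {11, 12, n}
Event 7 (add s): added. Set: {11, 12, n, s}
Event 8 (remove 12): removed. Set: {11, n, s}
Event 9 (remove r): not present, no change. Set: {11, n, s}

Final set: {11, n, s} (size 3)

Answer: 3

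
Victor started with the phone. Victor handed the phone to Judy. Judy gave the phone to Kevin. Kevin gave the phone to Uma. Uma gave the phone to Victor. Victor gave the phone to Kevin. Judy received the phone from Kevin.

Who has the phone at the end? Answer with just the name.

Answer: Judy

Derivation:
Tracking the phone through each event:
Start: Victor has the phone.
After event 1: Judy has the phone.
After event 2: Kevin has the phone.
After event 3: Uma has the phone.
After event 4: Victor has the phone.
After event 5: Kevin has the phone.
After event 6: Judy has the phone.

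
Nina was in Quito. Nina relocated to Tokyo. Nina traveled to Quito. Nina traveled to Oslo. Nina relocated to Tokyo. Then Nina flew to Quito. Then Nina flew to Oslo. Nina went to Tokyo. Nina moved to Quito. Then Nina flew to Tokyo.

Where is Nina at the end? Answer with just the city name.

Answer: Tokyo

Derivation:
Tracking Nina's location:
Start: Nina is in Quito.
After move 1: Quito -> Tokyo. Nina is in Tokyo.
After move 2: Tokyo -> Quito. Nina is in Quito.
After move 3: Quito -> Oslo. Nina is in Oslo.
After move 4: Oslo -> Tokyo. Nina is in Tokyo.
After move 5: Tokyo -> Quito. Nina is in Quito.
After move 6: Quito -> Oslo. Nina is in Oslo.
After move 7: Oslo -> Tokyo. Nina is in Tokyo.
After move 8: Tokyo -> Quito. Nina is in Quito.
After move 9: Quito -> Tokyo. Nina is in Tokyo.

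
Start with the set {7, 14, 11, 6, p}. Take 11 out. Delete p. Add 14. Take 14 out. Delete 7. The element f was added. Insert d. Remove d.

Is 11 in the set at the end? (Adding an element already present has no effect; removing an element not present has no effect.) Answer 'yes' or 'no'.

Tracking the set through each operation:
Start: {11, 14, 6, 7, p}
Event 1 (remove 11): removed. Set: {14, 6, 7, p}
Event 2 (remove p): removed. Set: {14, 6, 7}
Event 3 (add 14): already present, no change. Set: {14, 6, 7}
Event 4 (remove 14): removed. Set: {6, 7}
Event 5 (remove 7): removed. Set: {6}
Event 6 (add f): added. Set: {6, f}
Event 7 (add d): added. Set: {6, d, f}
Event 8 (remove d): removed. Set: {6, f}

Final set: {6, f} (size 2)
11 is NOT in the final set.

Answer: no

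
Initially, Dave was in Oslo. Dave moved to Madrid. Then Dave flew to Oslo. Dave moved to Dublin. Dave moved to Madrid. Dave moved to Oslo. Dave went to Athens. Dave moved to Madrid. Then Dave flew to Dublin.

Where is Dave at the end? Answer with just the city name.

Tracking Dave's location:
Start: Dave is in Oslo.
After move 1: Oslo -> Madrid. Dave is in Madrid.
After move 2: Madrid -> Oslo. Dave is in Oslo.
After move 3: Oslo -> Dublin. Dave is in Dublin.
After move 4: Dublin -> Madrid. Dave is in Madrid.
After move 5: Madrid -> Oslo. Dave is in Oslo.
After move 6: Oslo -> Athens. Dave is in Athens.
After move 7: Athens -> Madrid. Dave is in Madrid.
After move 8: Madrid -> Dublin. Dave is in Dublin.

Answer: Dublin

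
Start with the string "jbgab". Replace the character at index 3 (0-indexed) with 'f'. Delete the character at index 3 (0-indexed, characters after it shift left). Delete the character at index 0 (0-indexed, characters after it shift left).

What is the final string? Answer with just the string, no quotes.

Answer: bgb

Derivation:
Applying each edit step by step:
Start: "jbgab"
Op 1 (replace idx 3: 'a' -> 'f'): "jbgab" -> "jbgfb"
Op 2 (delete idx 3 = 'f'): "jbgfb" -> "jbgb"
Op 3 (delete idx 0 = 'j'): "jbgb" -> "bgb"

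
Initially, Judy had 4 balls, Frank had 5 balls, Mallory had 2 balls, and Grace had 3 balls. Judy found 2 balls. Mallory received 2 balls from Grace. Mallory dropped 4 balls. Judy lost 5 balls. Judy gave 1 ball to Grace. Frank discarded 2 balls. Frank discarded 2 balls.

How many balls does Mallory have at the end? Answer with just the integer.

Tracking counts step by step:
Start: Judy=4, Frank=5, Mallory=2, Grace=3
Event 1 (Judy +2): Judy: 4 -> 6. State: Judy=6, Frank=5, Mallory=2, Grace=3
Event 2 (Grace -> Mallory, 2): Grace: 3 -> 1, Mallory: 2 -> 4. State: Judy=6, Frank=5, Mallory=4, Grace=1
Event 3 (Mallory -4): Mallory: 4 -> 0. State: Judy=6, Frank=5, Mallory=0, Grace=1
Event 4 (Judy -5): Judy: 6 -> 1. State: Judy=1, Frank=5, Mallory=0, Grace=1
Event 5 (Judy -> Grace, 1): Judy: 1 -> 0, Grace: 1 -> 2. State: Judy=0, Frank=5, Mallory=0, Grace=2
Event 6 (Frank -2): Frank: 5 -> 3. State: Judy=0, Frank=3, Mallory=0, Grace=2
Event 7 (Frank -2): Frank: 3 -> 1. State: Judy=0, Frank=1, Mallory=0, Grace=2

Mallory's final count: 0

Answer: 0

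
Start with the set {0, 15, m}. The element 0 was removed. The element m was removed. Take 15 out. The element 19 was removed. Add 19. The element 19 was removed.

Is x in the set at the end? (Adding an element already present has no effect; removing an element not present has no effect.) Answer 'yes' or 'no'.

Answer: no

Derivation:
Tracking the set through each operation:
Start: {0, 15, m}
Event 1 (remove 0): removed. Set: {15, m}
Event 2 (remove m): removed. Set: {15}
Event 3 (remove 15): removed. Set: {}
Event 4 (remove 19): not present, no change. Set: {}
Event 5 (add 19): added. Set: {19}
Event 6 (remove 19): removed. Set: {}

Final set: {} (size 0)
x is NOT in the final set.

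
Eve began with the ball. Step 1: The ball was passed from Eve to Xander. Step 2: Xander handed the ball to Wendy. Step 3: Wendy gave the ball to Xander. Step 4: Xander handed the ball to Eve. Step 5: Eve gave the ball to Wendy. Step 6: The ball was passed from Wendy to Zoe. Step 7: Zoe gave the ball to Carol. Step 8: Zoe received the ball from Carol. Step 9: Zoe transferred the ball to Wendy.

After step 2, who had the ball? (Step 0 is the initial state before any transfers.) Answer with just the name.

Answer: Wendy

Derivation:
Tracking the ball holder through step 2:
After step 0 (start): Eve
After step 1: Xander
After step 2: Wendy

At step 2, the holder is Wendy.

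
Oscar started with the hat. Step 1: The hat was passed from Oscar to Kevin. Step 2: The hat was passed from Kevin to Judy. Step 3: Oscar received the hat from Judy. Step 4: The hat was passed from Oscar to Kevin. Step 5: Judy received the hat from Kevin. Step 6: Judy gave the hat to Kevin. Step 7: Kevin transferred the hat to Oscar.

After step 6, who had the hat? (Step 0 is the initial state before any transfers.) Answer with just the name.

Tracking the hat holder through step 6:
After step 0 (start): Oscar
After step 1: Kevin
After step 2: Judy
After step 3: Oscar
After step 4: Kevin
After step 5: Judy
After step 6: Kevin

At step 6, the holder is Kevin.

Answer: Kevin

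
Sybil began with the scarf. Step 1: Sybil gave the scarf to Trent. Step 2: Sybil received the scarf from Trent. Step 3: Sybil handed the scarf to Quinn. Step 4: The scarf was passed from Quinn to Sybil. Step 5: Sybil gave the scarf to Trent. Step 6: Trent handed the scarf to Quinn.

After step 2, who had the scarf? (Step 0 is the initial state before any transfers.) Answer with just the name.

Answer: Sybil

Derivation:
Tracking the scarf holder through step 2:
After step 0 (start): Sybil
After step 1: Trent
After step 2: Sybil

At step 2, the holder is Sybil.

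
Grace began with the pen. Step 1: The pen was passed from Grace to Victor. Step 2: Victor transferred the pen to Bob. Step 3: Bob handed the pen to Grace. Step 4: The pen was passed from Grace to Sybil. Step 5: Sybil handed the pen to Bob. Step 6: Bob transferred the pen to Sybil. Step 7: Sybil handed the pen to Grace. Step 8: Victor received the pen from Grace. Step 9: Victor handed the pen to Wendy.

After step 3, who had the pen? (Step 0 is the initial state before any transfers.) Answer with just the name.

Answer: Grace

Derivation:
Tracking the pen holder through step 3:
After step 0 (start): Grace
After step 1: Victor
After step 2: Bob
After step 3: Grace

At step 3, the holder is Grace.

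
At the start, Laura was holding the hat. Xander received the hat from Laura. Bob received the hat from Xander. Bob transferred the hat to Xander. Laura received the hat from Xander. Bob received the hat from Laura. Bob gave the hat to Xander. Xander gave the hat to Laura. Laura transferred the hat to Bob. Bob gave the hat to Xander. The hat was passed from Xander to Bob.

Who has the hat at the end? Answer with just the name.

Answer: Bob

Derivation:
Tracking the hat through each event:
Start: Laura has the hat.
After event 1: Xander has the hat.
After event 2: Bob has the hat.
After event 3: Xander has the hat.
After event 4: Laura has the hat.
After event 5: Bob has the hat.
After event 6: Xander has the hat.
After event 7: Laura has the hat.
After event 8: Bob has the hat.
After event 9: Xander has the hat.
After event 10: Bob has the hat.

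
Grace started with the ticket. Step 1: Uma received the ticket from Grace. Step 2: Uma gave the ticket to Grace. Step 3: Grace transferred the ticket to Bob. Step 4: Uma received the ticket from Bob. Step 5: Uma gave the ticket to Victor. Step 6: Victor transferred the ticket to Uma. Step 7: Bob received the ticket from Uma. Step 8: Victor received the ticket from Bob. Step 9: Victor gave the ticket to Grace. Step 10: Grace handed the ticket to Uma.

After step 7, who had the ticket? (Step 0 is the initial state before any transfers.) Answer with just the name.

Answer: Bob

Derivation:
Tracking the ticket holder through step 7:
After step 0 (start): Grace
After step 1: Uma
After step 2: Grace
After step 3: Bob
After step 4: Uma
After step 5: Victor
After step 6: Uma
After step 7: Bob

At step 7, the holder is Bob.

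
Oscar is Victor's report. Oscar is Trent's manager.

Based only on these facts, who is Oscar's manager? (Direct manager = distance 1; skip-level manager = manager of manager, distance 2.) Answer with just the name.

Answer: Victor

Derivation:
Reconstructing the manager chain from the given facts:
  Victor -> Oscar -> Trent
(each arrow means 'manager of the next')
Positions in the chain (0 = top):
  position of Victor: 0
  position of Oscar: 1
  position of Trent: 2

Oscar is at position 1; the manager is 1 step up the chain, i.e. position 0: Victor.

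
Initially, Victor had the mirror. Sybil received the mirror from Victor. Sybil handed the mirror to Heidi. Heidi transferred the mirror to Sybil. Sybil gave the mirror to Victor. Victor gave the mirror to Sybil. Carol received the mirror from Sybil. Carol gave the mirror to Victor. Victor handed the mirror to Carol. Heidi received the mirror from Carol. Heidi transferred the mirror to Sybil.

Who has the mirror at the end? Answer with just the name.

Tracking the mirror through each event:
Start: Victor has the mirror.
After event 1: Sybil has the mirror.
After event 2: Heidi has the mirror.
After event 3: Sybil has the mirror.
After event 4: Victor has the mirror.
After event 5: Sybil has the mirror.
After event 6: Carol has the mirror.
After event 7: Victor has the mirror.
After event 8: Carol has the mirror.
After event 9: Heidi has the mirror.
After event 10: Sybil has the mirror.

Answer: Sybil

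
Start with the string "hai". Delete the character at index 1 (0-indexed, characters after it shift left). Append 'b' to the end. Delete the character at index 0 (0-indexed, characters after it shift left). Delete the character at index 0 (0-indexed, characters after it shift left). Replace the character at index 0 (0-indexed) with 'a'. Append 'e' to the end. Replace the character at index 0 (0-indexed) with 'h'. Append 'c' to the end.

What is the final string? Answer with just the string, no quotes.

Answer: hec

Derivation:
Applying each edit step by step:
Start: "hai"
Op 1 (delete idx 1 = 'a'): "hai" -> "hi"
Op 2 (append 'b'): "hi" -> "hib"
Op 3 (delete idx 0 = 'h'): "hib" -> "ib"
Op 4 (delete idx 0 = 'i'): "ib" -> "b"
Op 5 (replace idx 0: 'b' -> 'a'): "b" -> "a"
Op 6 (append 'e'): "a" -> "ae"
Op 7 (replace idx 0: 'a' -> 'h'): "ae" -> "he"
Op 8 (append 'c'): "he" -> "hec"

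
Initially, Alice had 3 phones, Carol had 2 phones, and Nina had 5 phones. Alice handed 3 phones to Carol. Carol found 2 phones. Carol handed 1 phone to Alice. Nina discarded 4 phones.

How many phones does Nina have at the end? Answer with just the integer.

Tracking counts step by step:
Start: Alice=3, Carol=2, Nina=5
Event 1 (Alice -> Carol, 3): Alice: 3 -> 0, Carol: 2 -> 5. State: Alice=0, Carol=5, Nina=5
Event 2 (Carol +2): Carol: 5 -> 7. State: Alice=0, Carol=7, Nina=5
Event 3 (Carol -> Alice, 1): Carol: 7 -> 6, Alice: 0 -> 1. State: Alice=1, Carol=6, Nina=5
Event 4 (Nina -4): Nina: 5 -> 1. State: Alice=1, Carol=6, Nina=1

Nina's final count: 1

Answer: 1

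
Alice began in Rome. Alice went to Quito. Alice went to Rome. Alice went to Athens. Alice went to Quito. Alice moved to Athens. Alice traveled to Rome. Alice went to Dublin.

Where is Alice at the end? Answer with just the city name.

Tracking Alice's location:
Start: Alice is in Rome.
After move 1: Rome -> Quito. Alice is in Quito.
After move 2: Quito -> Rome. Alice is in Rome.
After move 3: Rome -> Athens. Alice is in Athens.
After move 4: Athens -> Quito. Alice is in Quito.
After move 5: Quito -> Athens. Alice is in Athens.
After move 6: Athens -> Rome. Alice is in Rome.
After move 7: Rome -> Dublin. Alice is in Dublin.

Answer: Dublin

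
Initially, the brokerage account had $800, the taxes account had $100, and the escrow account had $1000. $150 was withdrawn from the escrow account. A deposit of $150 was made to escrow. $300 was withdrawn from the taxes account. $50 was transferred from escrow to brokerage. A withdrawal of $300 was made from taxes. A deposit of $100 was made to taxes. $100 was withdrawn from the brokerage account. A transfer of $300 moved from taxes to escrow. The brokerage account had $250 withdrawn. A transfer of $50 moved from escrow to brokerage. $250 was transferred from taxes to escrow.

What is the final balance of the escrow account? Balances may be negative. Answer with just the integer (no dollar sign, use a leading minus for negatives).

Tracking account balances step by step:
Start: brokerage=800, taxes=100, escrow=1000
Event 1 (withdraw 150 from escrow): escrow: 1000 - 150 = 850. Balances: brokerage=800, taxes=100, escrow=850
Event 2 (deposit 150 to escrow): escrow: 850 + 150 = 1000. Balances: brokerage=800, taxes=100, escrow=1000
Event 3 (withdraw 300 from taxes): taxes: 100 - 300 = -200. Balances: brokerage=800, taxes=-200, escrow=1000
Event 4 (transfer 50 escrow -> brokerage): escrow: 1000 - 50 = 950, brokerage: 800 + 50 = 850. Balances: brokerage=850, taxes=-200, escrow=950
Event 5 (withdraw 300 from taxes): taxes: -200 - 300 = -500. Balances: brokerage=850, taxes=-500, escrow=950
Event 6 (deposit 100 to taxes): taxes: -500 + 100 = -400. Balances: brokerage=850, taxes=-400, escrow=950
Event 7 (withdraw 100 from brokerage): brokerage: 850 - 100 = 750. Balances: brokerage=750, taxes=-400, escrow=950
Event 8 (transfer 300 taxes -> escrow): taxes: -400 - 300 = -700, escrow: 950 + 300 = 1250. Balances: brokerage=750, taxes=-700, escrow=1250
Event 9 (withdraw 250 from brokerage): brokerage: 750 - 250 = 500. Balances: brokerage=500, taxes=-700, escrow=1250
Event 10 (transfer 50 escrow -> brokerage): escrow: 1250 - 50 = 1200, brokerage: 500 + 50 = 550. Balances: brokerage=550, taxes=-700, escrow=1200
Event 11 (transfer 250 taxes -> escrow): taxes: -700 - 250 = -950, escrow: 1200 + 250 = 1450. Balances: brokerage=550, taxes=-950, escrow=1450

Final balance of escrow: 1450

Answer: 1450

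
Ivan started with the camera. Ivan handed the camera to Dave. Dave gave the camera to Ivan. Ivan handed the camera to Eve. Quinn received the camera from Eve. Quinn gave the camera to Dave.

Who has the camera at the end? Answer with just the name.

Answer: Dave

Derivation:
Tracking the camera through each event:
Start: Ivan has the camera.
After event 1: Dave has the camera.
After event 2: Ivan has the camera.
After event 3: Eve has the camera.
After event 4: Quinn has the camera.
After event 5: Dave has the camera.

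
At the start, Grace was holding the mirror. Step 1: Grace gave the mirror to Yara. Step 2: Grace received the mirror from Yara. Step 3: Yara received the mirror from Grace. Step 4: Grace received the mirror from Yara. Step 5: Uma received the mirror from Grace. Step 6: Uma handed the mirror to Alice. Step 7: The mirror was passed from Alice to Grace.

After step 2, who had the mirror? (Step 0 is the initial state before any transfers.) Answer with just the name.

Answer: Grace

Derivation:
Tracking the mirror holder through step 2:
After step 0 (start): Grace
After step 1: Yara
After step 2: Grace

At step 2, the holder is Grace.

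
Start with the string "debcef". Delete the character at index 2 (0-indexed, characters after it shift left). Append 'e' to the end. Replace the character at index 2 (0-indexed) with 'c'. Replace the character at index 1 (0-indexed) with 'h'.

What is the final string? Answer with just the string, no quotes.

Answer: dhcefe

Derivation:
Applying each edit step by step:
Start: "debcef"
Op 1 (delete idx 2 = 'b'): "debcef" -> "decef"
Op 2 (append 'e'): "decef" -> "decefe"
Op 3 (replace idx 2: 'c' -> 'c'): "decefe" -> "decefe"
Op 4 (replace idx 1: 'e' -> 'h'): "decefe" -> "dhcefe"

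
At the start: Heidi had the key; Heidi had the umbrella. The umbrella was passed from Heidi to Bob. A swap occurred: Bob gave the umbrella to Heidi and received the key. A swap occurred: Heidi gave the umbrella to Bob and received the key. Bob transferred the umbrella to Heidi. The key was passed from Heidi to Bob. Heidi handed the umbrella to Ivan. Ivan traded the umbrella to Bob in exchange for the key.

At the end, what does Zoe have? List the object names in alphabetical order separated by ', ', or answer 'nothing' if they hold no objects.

Tracking all object holders:
Start: key:Heidi, umbrella:Heidi
Event 1 (give umbrella: Heidi -> Bob). State: key:Heidi, umbrella:Bob
Event 2 (swap umbrella<->key: now umbrella:Heidi, key:Bob). State: key:Bob, umbrella:Heidi
Event 3 (swap umbrella<->key: now umbrella:Bob, key:Heidi). State: key:Heidi, umbrella:Bob
Event 4 (give umbrella: Bob -> Heidi). State: key:Heidi, umbrella:Heidi
Event 5 (give key: Heidi -> Bob). State: key:Bob, umbrella:Heidi
Event 6 (give umbrella: Heidi -> Ivan). State: key:Bob, umbrella:Ivan
Event 7 (swap umbrella<->key: now umbrella:Bob, key:Ivan). State: key:Ivan, umbrella:Bob

Final state: key:Ivan, umbrella:Bob
Zoe holds: (nothing).

Answer: nothing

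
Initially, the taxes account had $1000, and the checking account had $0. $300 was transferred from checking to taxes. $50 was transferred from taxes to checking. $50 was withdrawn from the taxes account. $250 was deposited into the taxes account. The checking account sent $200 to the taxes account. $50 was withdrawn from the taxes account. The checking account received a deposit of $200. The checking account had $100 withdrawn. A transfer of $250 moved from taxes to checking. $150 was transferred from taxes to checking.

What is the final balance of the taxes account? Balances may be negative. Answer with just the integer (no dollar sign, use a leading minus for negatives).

Tracking account balances step by step:
Start: taxes=1000, checking=0
Event 1 (transfer 300 checking -> taxes): checking: 0 - 300 = -300, taxes: 1000 + 300 = 1300. Balances: taxes=1300, checking=-300
Event 2 (transfer 50 taxes -> checking): taxes: 1300 - 50 = 1250, checking: -300 + 50 = -250. Balances: taxes=1250, checking=-250
Event 3 (withdraw 50 from taxes): taxes: 1250 - 50 = 1200. Balances: taxes=1200, checking=-250
Event 4 (deposit 250 to taxes): taxes: 1200 + 250 = 1450. Balances: taxes=1450, checking=-250
Event 5 (transfer 200 checking -> taxes): checking: -250 - 200 = -450, taxes: 1450 + 200 = 1650. Balances: taxes=1650, checking=-450
Event 6 (withdraw 50 from taxes): taxes: 1650 - 50 = 1600. Balances: taxes=1600, checking=-450
Event 7 (deposit 200 to checking): checking: -450 + 200 = -250. Balances: taxes=1600, checking=-250
Event 8 (withdraw 100 from checking): checking: -250 - 100 = -350. Balances: taxes=1600, checking=-350
Event 9 (transfer 250 taxes -> checking): taxes: 1600 - 250 = 1350, checking: -350 + 250 = -100. Balances: taxes=1350, checking=-100
Event 10 (transfer 150 taxes -> checking): taxes: 1350 - 150 = 1200, checking: -100 + 150 = 50. Balances: taxes=1200, checking=50

Final balance of taxes: 1200

Answer: 1200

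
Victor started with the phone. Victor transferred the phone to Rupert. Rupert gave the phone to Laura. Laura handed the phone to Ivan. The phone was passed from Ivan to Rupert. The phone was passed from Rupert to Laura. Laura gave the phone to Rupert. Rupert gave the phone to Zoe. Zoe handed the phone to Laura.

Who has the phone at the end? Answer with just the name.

Answer: Laura

Derivation:
Tracking the phone through each event:
Start: Victor has the phone.
After event 1: Rupert has the phone.
After event 2: Laura has the phone.
After event 3: Ivan has the phone.
After event 4: Rupert has the phone.
After event 5: Laura has the phone.
After event 6: Rupert has the phone.
After event 7: Zoe has the phone.
After event 8: Laura has the phone.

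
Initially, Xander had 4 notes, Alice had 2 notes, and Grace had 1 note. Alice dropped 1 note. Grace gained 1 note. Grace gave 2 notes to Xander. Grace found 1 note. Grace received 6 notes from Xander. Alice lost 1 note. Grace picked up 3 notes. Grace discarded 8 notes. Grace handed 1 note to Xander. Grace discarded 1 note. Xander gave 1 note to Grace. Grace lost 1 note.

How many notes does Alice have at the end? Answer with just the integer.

Tracking counts step by step:
Start: Xander=4, Alice=2, Grace=1
Event 1 (Alice -1): Alice: 2 -> 1. State: Xander=4, Alice=1, Grace=1
Event 2 (Grace +1): Grace: 1 -> 2. State: Xander=4, Alice=1, Grace=2
Event 3 (Grace -> Xander, 2): Grace: 2 -> 0, Xander: 4 -> 6. State: Xander=6, Alice=1, Grace=0
Event 4 (Grace +1): Grace: 0 -> 1. State: Xander=6, Alice=1, Grace=1
Event 5 (Xander -> Grace, 6): Xander: 6 -> 0, Grace: 1 -> 7. State: Xander=0, Alice=1, Grace=7
Event 6 (Alice -1): Alice: 1 -> 0. State: Xander=0, Alice=0, Grace=7
Event 7 (Grace +3): Grace: 7 -> 10. State: Xander=0, Alice=0, Grace=10
Event 8 (Grace -8): Grace: 10 -> 2. State: Xander=0, Alice=0, Grace=2
Event 9 (Grace -> Xander, 1): Grace: 2 -> 1, Xander: 0 -> 1. State: Xander=1, Alice=0, Grace=1
Event 10 (Grace -1): Grace: 1 -> 0. State: Xander=1, Alice=0, Grace=0
Event 11 (Xander -> Grace, 1): Xander: 1 -> 0, Grace: 0 -> 1. State: Xander=0, Alice=0, Grace=1
Event 12 (Grace -1): Grace: 1 -> 0. State: Xander=0, Alice=0, Grace=0

Alice's final count: 0

Answer: 0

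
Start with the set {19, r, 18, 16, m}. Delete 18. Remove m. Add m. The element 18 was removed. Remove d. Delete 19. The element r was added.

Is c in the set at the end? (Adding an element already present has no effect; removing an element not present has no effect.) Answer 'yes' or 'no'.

Answer: no

Derivation:
Tracking the set through each operation:
Start: {16, 18, 19, m, r}
Event 1 (remove 18): removed. Set: {16, 19, m, r}
Event 2 (remove m): removed. Set: {16, 19, r}
Event 3 (add m): added. Set: {16, 19, m, r}
Event 4 (remove 18): not present, no change. Set: {16, 19, m, r}
Event 5 (remove d): not present, no change. Set: {16, 19, m, r}
Event 6 (remove 19): removed. Set: {16, m, r}
Event 7 (add r): already present, no change. Set: {16, m, r}

Final set: {16, m, r} (size 3)
c is NOT in the final set.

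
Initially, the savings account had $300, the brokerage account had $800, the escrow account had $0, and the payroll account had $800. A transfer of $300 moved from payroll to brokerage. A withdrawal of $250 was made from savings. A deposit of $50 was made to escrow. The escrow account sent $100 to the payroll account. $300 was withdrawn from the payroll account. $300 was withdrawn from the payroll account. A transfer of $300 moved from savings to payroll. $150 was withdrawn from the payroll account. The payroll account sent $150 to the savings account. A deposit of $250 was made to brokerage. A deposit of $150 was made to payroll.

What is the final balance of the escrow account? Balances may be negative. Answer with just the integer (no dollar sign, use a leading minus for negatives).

Answer: -50

Derivation:
Tracking account balances step by step:
Start: savings=300, brokerage=800, escrow=0, payroll=800
Event 1 (transfer 300 payroll -> brokerage): payroll: 800 - 300 = 500, brokerage: 800 + 300 = 1100. Balances: savings=300, brokerage=1100, escrow=0, payroll=500
Event 2 (withdraw 250 from savings): savings: 300 - 250 = 50. Balances: savings=50, brokerage=1100, escrow=0, payroll=500
Event 3 (deposit 50 to escrow): escrow: 0 + 50 = 50. Balances: savings=50, brokerage=1100, escrow=50, payroll=500
Event 4 (transfer 100 escrow -> payroll): escrow: 50 - 100 = -50, payroll: 500 + 100 = 600. Balances: savings=50, brokerage=1100, escrow=-50, payroll=600
Event 5 (withdraw 300 from payroll): payroll: 600 - 300 = 300. Balances: savings=50, brokerage=1100, escrow=-50, payroll=300
Event 6 (withdraw 300 from payroll): payroll: 300 - 300 = 0. Balances: savings=50, brokerage=1100, escrow=-50, payroll=0
Event 7 (transfer 300 savings -> payroll): savings: 50 - 300 = -250, payroll: 0 + 300 = 300. Balances: savings=-250, brokerage=1100, escrow=-50, payroll=300
Event 8 (withdraw 150 from payroll): payroll: 300 - 150 = 150. Balances: savings=-250, brokerage=1100, escrow=-50, payroll=150
Event 9 (transfer 150 payroll -> savings): payroll: 150 - 150 = 0, savings: -250 + 150 = -100. Balances: savings=-100, brokerage=1100, escrow=-50, payroll=0
Event 10 (deposit 250 to brokerage): brokerage: 1100 + 250 = 1350. Balances: savings=-100, brokerage=1350, escrow=-50, payroll=0
Event 11 (deposit 150 to payroll): payroll: 0 + 150 = 150. Balances: savings=-100, brokerage=1350, escrow=-50, payroll=150

Final balance of escrow: -50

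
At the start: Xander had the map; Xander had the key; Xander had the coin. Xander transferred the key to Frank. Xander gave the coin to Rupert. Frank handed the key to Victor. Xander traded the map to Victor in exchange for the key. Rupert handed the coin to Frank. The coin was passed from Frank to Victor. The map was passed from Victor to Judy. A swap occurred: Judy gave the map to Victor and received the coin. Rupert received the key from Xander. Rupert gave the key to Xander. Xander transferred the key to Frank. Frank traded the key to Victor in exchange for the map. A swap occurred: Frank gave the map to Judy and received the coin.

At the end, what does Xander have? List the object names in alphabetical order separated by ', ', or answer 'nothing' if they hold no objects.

Tracking all object holders:
Start: map:Xander, key:Xander, coin:Xander
Event 1 (give key: Xander -> Frank). State: map:Xander, key:Frank, coin:Xander
Event 2 (give coin: Xander -> Rupert). State: map:Xander, key:Frank, coin:Rupert
Event 3 (give key: Frank -> Victor). State: map:Xander, key:Victor, coin:Rupert
Event 4 (swap map<->key: now map:Victor, key:Xander). State: map:Victor, key:Xander, coin:Rupert
Event 5 (give coin: Rupert -> Frank). State: map:Victor, key:Xander, coin:Frank
Event 6 (give coin: Frank -> Victor). State: map:Victor, key:Xander, coin:Victor
Event 7 (give map: Victor -> Judy). State: map:Judy, key:Xander, coin:Victor
Event 8 (swap map<->coin: now map:Victor, coin:Judy). State: map:Victor, key:Xander, coin:Judy
Event 9 (give key: Xander -> Rupert). State: map:Victor, key:Rupert, coin:Judy
Event 10 (give key: Rupert -> Xander). State: map:Victor, key:Xander, coin:Judy
Event 11 (give key: Xander -> Frank). State: map:Victor, key:Frank, coin:Judy
Event 12 (swap key<->map: now key:Victor, map:Frank). State: map:Frank, key:Victor, coin:Judy
Event 13 (swap map<->coin: now map:Judy, coin:Frank). State: map:Judy, key:Victor, coin:Frank

Final state: map:Judy, key:Victor, coin:Frank
Xander holds: (nothing).

Answer: nothing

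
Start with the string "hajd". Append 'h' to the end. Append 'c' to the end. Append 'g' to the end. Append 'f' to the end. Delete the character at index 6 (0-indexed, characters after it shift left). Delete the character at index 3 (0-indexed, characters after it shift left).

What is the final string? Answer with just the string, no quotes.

Answer: hajhcf

Derivation:
Applying each edit step by step:
Start: "hajd"
Op 1 (append 'h'): "hajd" -> "hajdh"
Op 2 (append 'c'): "hajdh" -> "hajdhc"
Op 3 (append 'g'): "hajdhc" -> "hajdhcg"
Op 4 (append 'f'): "hajdhcg" -> "hajdhcgf"
Op 5 (delete idx 6 = 'g'): "hajdhcgf" -> "hajdhcf"
Op 6 (delete idx 3 = 'd'): "hajdhcf" -> "hajhcf"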